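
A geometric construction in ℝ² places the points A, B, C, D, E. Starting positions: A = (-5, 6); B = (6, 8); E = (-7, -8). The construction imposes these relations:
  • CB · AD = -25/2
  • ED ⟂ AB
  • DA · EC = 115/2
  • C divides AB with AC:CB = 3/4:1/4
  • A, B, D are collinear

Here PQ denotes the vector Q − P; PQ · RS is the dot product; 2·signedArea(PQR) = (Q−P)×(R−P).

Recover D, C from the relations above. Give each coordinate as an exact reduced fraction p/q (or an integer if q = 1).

C = (13/4, 15/2)
D = (-47/5, 26/5)

1. D_x = -47/5  [A, B, D are collinear ∩ ED ⟂ AB]
2. D_y = 26/5  [A, B, D are collinear ∩ ED ⟂ AB]
   → D = (-47/5, 26/5)
3. C_x = 13/4  [C divides AB with AC:CB = 3/4:1/4]
4. C_y = 15/2  [C divides AB with AC:CB = 3/4:1/4]
   → C = (13/4, 15/2)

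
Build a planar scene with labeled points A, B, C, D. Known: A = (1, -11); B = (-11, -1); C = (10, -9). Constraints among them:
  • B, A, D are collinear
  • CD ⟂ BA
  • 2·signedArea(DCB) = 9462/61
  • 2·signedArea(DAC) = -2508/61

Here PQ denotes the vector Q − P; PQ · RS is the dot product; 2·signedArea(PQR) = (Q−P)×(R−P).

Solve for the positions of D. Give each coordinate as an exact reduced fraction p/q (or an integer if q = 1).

1. D_x = 325/61  [B, A, D are collinear ∩ CD ⟂ BA]
2. D_y = -891/61  [B, A, D are collinear ∩ CD ⟂ BA]
   → D = (325/61, -891/61)

D = (325/61, -891/61)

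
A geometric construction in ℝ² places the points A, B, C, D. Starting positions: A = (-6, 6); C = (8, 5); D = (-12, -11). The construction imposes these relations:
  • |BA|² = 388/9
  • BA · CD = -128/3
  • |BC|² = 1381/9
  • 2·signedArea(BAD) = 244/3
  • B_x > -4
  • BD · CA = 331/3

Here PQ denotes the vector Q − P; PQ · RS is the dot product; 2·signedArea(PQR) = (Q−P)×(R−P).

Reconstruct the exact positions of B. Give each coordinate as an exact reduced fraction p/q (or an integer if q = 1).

B = (-10/3, 0)

1. B_x = -10/3  [BA · CD = -128/3 ∩ 2·signedArea(BAD) = 244/3]
2. B_y = 0  [BA · CD = -128/3 ∩ 2·signedArea(BAD) = 244/3]
   → B = (-10/3, 0)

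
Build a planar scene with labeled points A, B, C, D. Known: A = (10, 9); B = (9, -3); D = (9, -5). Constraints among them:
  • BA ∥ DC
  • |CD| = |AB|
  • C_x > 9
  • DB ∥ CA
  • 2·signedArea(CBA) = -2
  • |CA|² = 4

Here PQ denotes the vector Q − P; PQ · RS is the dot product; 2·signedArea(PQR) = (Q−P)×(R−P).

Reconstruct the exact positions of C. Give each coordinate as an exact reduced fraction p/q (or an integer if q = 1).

1. C_x = 10  [DB ∥ CA ∩ BA ∥ DC]
2. C_y = 7  [DB ∥ CA ∩ BA ∥ DC]
   → C = (10, 7)

C = (10, 7)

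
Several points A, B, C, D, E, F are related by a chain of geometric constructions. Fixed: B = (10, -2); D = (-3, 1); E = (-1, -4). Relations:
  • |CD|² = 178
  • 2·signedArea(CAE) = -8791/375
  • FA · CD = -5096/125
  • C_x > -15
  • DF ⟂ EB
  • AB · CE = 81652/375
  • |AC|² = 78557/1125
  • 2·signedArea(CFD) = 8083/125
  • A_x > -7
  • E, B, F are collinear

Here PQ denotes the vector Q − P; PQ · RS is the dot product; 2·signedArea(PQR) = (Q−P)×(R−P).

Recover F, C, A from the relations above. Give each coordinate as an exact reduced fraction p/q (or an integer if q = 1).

1. F_x = -257/125  [E, B, F are collinear ∩ DF ⟂ EB]
2. F_y = -524/125  [E, B, F are collinear ∩ DF ⟂ EB]
   → F = (-257/125, -524/125)
3. C_x = -1764/125  [line -649/125·x + -118/125·y + -9912/125 = 0 ∩ |CD|² = 178]
4. C_y = -798/125  [line -649/125·x + -118/125·y + -9912/125 = 0 ∩ |CD|² = 178]
   → C = (-1764/125, -798/125)
5. A_x = -2396/375  [2·signedArea(CAE) = -8791/375 ∩ AB · CE = 81652/375]
6. A_y = -399/125  [2·signedArea(CAE) = -8791/375 ∩ AB · CE = 81652/375]
   → A = (-2396/375, -399/125)

A = (-2396/375, -399/125)
C = (-1764/125, -798/125)
F = (-257/125, -524/125)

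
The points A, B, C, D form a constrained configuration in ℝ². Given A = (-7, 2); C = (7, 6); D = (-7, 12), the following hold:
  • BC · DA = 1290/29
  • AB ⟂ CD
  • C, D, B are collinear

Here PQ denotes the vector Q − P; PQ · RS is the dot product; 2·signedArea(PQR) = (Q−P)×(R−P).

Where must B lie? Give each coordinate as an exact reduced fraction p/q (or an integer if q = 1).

1. B_x = -98/29  [C, D, B are collinear ∩ AB ⟂ CD]
2. B_y = 303/29  [C, D, B are collinear ∩ AB ⟂ CD]
   → B = (-98/29, 303/29)

B = (-98/29, 303/29)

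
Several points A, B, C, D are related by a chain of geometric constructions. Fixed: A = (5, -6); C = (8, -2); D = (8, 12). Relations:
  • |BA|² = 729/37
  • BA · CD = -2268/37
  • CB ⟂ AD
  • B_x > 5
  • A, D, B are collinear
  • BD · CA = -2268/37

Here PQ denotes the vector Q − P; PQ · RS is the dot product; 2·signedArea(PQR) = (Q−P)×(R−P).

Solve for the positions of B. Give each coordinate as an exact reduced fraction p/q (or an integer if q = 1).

1. B_x = 212/37  [A, D, B are collinear ∩ CB ⟂ AD]
2. B_y = -60/37  [A, D, B are collinear ∩ CB ⟂ AD]
   → B = (212/37, -60/37)

B = (212/37, -60/37)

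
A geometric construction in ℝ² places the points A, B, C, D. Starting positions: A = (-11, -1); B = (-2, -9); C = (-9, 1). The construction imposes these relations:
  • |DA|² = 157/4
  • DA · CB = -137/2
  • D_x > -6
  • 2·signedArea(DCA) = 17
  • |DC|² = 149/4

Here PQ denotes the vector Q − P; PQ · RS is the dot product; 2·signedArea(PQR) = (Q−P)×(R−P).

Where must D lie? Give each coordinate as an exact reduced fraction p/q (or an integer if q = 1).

D = (-11/2, -4)

1. D_x = -11/2  [2·signedArea(DCA) = 17 ∩ DA · CB = -137/2]
2. D_y = -4  [2·signedArea(DCA) = 17 ∩ DA · CB = -137/2]
   → D = (-11/2, -4)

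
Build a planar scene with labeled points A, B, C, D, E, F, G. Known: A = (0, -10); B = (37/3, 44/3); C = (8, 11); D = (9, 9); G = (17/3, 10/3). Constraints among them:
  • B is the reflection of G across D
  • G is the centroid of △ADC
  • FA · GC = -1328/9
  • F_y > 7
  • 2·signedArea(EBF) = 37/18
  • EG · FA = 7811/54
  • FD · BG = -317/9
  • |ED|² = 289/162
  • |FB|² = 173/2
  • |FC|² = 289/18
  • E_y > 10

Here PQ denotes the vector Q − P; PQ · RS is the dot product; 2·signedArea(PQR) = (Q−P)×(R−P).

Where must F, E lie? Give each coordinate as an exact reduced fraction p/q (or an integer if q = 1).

E = (169/18, 185/18)
F = (41/6, 43/6)

1. F_x = 41/6  [FA · GC = -1328/9 ∩ FD · BG = -317/9]
2. F_y = 43/6  [FA · GC = -1328/9 ∩ FD · BG = -317/9]
   → F = (41/6, 43/6)
3. E_x = 169/18  [2·signedArea(EBF) = 37/18 ∩ EG · FA = 7811/54]
4. E_y = 185/18  [2·signedArea(EBF) = 37/18 ∩ EG · FA = 7811/54]
   → E = (169/18, 185/18)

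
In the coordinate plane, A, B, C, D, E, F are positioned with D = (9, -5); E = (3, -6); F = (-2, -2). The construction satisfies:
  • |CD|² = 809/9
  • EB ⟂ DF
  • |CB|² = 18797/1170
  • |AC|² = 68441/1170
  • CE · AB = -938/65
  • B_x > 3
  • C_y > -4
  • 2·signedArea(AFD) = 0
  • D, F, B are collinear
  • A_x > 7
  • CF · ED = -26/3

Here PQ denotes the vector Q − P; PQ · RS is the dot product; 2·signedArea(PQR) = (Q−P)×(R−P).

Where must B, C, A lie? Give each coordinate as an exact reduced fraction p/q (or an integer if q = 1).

1. B_x = 477/130  [D, F, B are collinear ∩ EB ⟂ DF]
2. B_y = -461/130  [D, F, B are collinear ∩ EB ⟂ DF]
   → B = (477/130, -461/130)
3. C_x = -1/3  [line -6·x + -1·y + -16/3 = 0 ∩ |CB|² = 18797/1170]
4. C_y = -10/3  [line -6·x + -1·y + -16/3 = 0 ∩ |CB|² = 18797/1170]
   → C = (-1/3, -10/3)
5. A_x = 939/130  [2·signedArea(AFD) = 0 ∩ CE · AB = -938/65]
6. A_y = -587/130  [2·signedArea(AFD) = 0 ∩ CE · AB = -938/65]
   → A = (939/130, -587/130)

A = (939/130, -587/130)
B = (477/130, -461/130)
C = (-1/3, -10/3)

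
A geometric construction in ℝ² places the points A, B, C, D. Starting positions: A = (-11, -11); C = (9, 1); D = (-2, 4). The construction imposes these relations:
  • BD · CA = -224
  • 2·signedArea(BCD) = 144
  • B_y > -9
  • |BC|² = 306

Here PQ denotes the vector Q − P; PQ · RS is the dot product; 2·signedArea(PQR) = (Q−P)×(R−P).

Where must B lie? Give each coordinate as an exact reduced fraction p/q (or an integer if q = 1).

1. B_x = -6  [2·signedArea(BCD) = 144 ∩ BD · CA = -224]
2. B_y = -8  [2·signedArea(BCD) = 144 ∩ BD · CA = -224]
   → B = (-6, -8)

B = (-6, -8)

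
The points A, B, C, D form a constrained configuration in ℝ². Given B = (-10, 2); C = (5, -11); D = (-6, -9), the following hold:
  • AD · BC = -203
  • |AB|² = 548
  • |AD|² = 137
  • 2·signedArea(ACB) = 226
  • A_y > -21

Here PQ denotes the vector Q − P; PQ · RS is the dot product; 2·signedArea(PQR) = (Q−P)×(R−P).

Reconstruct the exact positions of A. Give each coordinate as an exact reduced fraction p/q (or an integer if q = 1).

A = (-2, -20)

1. A_x = -2  [2·signedArea(ACB) = 226 ∩ AD · BC = -203]
2. A_y = -20  [2·signedArea(ACB) = 226 ∩ AD · BC = -203]
   → A = (-2, -20)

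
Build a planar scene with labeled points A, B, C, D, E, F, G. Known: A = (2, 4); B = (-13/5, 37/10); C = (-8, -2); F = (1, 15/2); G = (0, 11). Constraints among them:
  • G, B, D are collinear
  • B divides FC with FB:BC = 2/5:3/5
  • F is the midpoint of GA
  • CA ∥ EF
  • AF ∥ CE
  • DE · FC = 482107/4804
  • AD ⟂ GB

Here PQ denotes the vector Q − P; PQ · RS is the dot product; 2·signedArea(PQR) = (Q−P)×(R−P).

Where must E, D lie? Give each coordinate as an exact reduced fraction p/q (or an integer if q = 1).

1. E_x = -9  [CA ∥ EF ∩ AF ∥ CE]
2. E_y = 3/2  [CA ∥ EF ∩ AF ∥ CE]
   → E = (-9, 3/2)
3. D_x = -11934/6005  [G, B, D are collinear ∩ AD ⟂ GB]
4. D_y = 32548/6005  [G, B, D are collinear ∩ AD ⟂ GB]
   → D = (-11934/6005, 32548/6005)

D = (-11934/6005, 32548/6005)
E = (-9, 3/2)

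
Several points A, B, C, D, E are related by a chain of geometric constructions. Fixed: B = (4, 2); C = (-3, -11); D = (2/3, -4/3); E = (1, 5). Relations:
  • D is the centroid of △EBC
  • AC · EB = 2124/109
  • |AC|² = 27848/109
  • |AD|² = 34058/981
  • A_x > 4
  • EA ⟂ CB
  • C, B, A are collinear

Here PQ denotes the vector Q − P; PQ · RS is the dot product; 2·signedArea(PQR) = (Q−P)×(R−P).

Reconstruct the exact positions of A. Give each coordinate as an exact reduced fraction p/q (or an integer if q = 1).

1. A_x = 499/109  [C, B, A are collinear ∩ EA ⟂ CB]
2. A_y = 335/109  [C, B, A are collinear ∩ EA ⟂ CB]
   → A = (499/109, 335/109)

A = (499/109, 335/109)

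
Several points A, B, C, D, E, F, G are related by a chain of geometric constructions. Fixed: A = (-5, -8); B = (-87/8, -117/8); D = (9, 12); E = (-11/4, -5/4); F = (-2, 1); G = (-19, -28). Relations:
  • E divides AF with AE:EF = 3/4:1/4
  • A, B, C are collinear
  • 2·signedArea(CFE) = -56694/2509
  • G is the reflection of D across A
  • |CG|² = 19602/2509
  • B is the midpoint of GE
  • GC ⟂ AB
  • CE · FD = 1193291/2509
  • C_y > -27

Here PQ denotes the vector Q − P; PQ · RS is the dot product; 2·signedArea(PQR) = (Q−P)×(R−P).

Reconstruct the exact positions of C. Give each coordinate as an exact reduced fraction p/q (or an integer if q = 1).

1. C_x = -52918/2509  [A, B, C are collinear ∩ GC ⟂ AB]
2. C_y = -65599/2509  [A, B, C are collinear ∩ GC ⟂ AB]
   → C = (-52918/2509, -65599/2509)

C = (-52918/2509, -65599/2509)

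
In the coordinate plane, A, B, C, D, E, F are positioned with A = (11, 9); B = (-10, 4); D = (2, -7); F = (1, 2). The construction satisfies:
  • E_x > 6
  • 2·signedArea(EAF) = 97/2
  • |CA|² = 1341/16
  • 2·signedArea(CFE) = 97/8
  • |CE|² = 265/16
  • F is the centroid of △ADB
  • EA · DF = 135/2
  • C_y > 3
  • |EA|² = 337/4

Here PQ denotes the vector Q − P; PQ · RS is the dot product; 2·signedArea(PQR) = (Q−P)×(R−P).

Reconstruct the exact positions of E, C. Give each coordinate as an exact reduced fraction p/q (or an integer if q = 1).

1. E_x = 13/2  [2·signedArea(EAF) = 97/2 ∩ EA · DF = 135/2]
2. E_y = 1  [2·signedArea(EAF) = 97/2 ∩ EA · DF = 135/2]
   → E = (13/2, 1)
3. C_x = 7/2  [line 1·x + 11/2·y + -193/8 = 0 ∩ |CE|² = 265/16]
4. C_y = 15/4  [line 1·x + 11/2·y + -193/8 = 0 ∩ |CE|² = 265/16]
   → C = (7/2, 15/4)

C = (7/2, 15/4)
E = (13/2, 1)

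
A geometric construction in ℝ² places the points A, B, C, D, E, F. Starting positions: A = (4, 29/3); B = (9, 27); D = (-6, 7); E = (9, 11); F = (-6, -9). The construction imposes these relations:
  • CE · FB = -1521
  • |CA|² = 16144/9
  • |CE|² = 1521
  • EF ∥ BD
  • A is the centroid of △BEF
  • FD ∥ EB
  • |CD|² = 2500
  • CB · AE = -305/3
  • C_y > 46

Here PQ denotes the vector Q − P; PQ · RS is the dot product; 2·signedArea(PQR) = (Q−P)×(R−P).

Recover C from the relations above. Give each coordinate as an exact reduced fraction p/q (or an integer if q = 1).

1. C_x = 24  [CE · FB = -1521 ∩ CB · AE = -305/3]
2. C_y = 47  [CE · FB = -1521 ∩ CB · AE = -305/3]
   → C = (24, 47)

C = (24, 47)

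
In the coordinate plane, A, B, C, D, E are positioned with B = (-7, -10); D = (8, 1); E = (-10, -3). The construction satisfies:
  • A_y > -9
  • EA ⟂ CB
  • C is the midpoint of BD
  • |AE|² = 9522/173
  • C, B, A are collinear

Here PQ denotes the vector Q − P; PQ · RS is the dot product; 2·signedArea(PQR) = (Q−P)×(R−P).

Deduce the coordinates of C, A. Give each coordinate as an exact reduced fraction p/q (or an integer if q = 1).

1. C_x = 1/2  [C is the midpoint of BD]
2. C_y = -9/2  [C is the midpoint of BD]
   → C = (1/2, -9/2)
3. A_x = -971/173  [C, B, A are collinear ∩ EA ⟂ CB]
4. A_y = -1554/173  [C, B, A are collinear ∩ EA ⟂ CB]
   → A = (-971/173, -1554/173)

A = (-971/173, -1554/173)
C = (1/2, -9/2)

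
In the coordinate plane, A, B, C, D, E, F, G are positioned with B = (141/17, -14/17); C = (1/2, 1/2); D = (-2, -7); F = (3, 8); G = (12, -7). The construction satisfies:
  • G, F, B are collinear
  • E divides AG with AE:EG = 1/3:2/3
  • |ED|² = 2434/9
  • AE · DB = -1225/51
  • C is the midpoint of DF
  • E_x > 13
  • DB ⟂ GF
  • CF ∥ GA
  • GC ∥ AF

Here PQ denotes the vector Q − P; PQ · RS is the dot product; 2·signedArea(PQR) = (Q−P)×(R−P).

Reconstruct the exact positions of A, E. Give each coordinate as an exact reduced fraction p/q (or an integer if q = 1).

A = (29/2, 1/2)
E = (41/3, -2)

1. A_x = 29/2  [GC ∥ AF ∩ CF ∥ GA]
2. A_y = 1/2  [GC ∥ AF ∩ CF ∥ GA]
   → A = (29/2, 1/2)
3. E_x = 41/3  [E divides AG with AE:EG = 1/3:2/3]
4. E_y = -2  [E divides AG with AE:EG = 1/3:2/3]
   → E = (41/3, -2)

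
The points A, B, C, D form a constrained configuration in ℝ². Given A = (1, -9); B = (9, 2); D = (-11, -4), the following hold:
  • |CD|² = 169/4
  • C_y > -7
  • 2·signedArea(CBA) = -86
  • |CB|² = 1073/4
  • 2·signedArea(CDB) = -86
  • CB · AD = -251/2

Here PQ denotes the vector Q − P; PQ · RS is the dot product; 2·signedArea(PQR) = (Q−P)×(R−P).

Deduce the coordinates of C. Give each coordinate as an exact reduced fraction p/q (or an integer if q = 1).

1. C_x = -5  [2·signedArea(CDB) = -86 ∩ 2·signedArea(CBA) = -86]
2. C_y = -13/2  [2·signedArea(CDB) = -86 ∩ 2·signedArea(CBA) = -86]
   → C = (-5, -13/2)

C = (-5, -13/2)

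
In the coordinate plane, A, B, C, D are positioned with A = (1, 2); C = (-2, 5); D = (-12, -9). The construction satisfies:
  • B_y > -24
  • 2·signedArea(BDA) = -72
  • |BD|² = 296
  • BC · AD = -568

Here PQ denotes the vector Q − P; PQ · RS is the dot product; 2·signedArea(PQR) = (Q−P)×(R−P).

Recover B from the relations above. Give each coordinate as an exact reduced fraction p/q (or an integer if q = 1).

1. B_x = -22  [2·signedArea(BDA) = -72 ∩ BC · AD = -568]
2. B_y = -23  [2·signedArea(BDA) = -72 ∩ BC · AD = -568]
   → B = (-22, -23)

B = (-22, -23)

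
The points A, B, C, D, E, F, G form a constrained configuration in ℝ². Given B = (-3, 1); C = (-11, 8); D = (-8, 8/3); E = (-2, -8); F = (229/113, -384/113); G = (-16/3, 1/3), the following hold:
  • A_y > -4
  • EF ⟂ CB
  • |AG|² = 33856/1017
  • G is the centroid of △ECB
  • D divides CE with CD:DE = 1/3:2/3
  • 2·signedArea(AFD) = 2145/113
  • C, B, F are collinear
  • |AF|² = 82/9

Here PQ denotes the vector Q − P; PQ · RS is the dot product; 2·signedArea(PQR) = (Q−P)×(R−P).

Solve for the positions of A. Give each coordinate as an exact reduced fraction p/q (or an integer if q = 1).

A = (-112/113, -1175/339)

1. A_x = -112/113  [line -2056/339·x + -1133/113·y + -13819/339 = 0 ∩ |AF|² = 82/9]
2. A_y = -1175/339  [line -2056/339·x + -1133/113·y + -13819/339 = 0 ∩ |AF|² = 82/9]
   → A = (-112/113, -1175/339)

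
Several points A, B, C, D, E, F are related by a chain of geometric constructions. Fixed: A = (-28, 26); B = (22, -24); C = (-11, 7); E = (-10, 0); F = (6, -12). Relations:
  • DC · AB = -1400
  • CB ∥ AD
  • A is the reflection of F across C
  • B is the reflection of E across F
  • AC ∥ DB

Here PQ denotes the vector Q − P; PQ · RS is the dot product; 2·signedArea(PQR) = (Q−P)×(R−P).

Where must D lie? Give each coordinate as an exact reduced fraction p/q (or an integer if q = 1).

D = (5, -5)

1. D_x = 5  [AC ∥ DB ∩ CB ∥ AD]
2. D_y = -5  [AC ∥ DB ∩ CB ∥ AD]
   → D = (5, -5)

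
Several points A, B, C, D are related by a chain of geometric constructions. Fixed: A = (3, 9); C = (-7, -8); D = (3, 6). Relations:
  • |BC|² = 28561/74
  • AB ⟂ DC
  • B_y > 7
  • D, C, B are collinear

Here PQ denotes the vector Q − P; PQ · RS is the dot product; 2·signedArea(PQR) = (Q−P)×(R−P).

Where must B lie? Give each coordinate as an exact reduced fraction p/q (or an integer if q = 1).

B = (327/74, 591/74)

1. B_x = 327/74  [D, C, B are collinear ∩ AB ⟂ DC]
2. B_y = 591/74  [D, C, B are collinear ∩ AB ⟂ DC]
   → B = (327/74, 591/74)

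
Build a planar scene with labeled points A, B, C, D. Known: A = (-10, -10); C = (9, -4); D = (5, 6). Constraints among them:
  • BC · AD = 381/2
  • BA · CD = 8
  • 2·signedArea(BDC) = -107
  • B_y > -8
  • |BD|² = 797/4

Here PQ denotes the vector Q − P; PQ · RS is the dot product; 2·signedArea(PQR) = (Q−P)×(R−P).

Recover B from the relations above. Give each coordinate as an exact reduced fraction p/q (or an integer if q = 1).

1. B_x = -1/2  [BC · AD = 381/2 ∩ BA · CD = 8]
2. B_y = -7  [BC · AD = 381/2 ∩ BA · CD = 8]
   → B = (-1/2, -7)

B = (-1/2, -7)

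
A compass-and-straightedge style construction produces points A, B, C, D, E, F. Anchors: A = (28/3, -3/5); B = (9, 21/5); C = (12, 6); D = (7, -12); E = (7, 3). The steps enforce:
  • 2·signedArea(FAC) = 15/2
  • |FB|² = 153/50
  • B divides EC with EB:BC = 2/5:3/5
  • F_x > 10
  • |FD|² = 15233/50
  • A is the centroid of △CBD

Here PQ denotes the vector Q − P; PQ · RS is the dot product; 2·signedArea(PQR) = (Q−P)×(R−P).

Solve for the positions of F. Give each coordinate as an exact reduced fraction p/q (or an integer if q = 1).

1. F_x = 21/2  [line -33/5·x + 8/3·y + 557/10 = 0 ∩ |FD|² = 15233/50]
2. F_y = 51/10  [line -33/5·x + 8/3·y + 557/10 = 0 ∩ |FD|² = 15233/50]
   → F = (21/2, 51/10)

F = (21/2, 51/10)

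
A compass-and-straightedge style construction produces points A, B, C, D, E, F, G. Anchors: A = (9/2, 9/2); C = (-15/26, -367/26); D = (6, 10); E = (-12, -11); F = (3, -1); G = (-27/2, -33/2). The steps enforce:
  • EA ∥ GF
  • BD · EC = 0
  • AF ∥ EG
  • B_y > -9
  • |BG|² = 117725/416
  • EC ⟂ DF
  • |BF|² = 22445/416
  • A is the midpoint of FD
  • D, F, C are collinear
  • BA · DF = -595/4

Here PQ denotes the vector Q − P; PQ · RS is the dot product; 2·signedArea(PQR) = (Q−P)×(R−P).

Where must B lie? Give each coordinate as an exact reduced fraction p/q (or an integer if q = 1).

1. B_x = 111/104  [BD · EC = 0 ∩ BA · DF = -595/4]
2. B_y = -841/104  [BD · EC = 0 ∩ BA · DF = -595/4]
   → B = (111/104, -841/104)

B = (111/104, -841/104)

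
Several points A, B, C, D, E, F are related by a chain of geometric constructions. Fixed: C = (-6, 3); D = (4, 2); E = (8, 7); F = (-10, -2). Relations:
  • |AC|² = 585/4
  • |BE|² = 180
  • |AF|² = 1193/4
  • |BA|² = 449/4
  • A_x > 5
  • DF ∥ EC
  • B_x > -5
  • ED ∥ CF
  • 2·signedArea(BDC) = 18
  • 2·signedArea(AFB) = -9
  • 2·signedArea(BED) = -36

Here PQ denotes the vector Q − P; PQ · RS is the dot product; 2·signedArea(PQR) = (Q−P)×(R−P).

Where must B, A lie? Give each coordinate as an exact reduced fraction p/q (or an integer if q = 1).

A = (6, 9/2)
B = (-4, 1)

1. B_x = -4  [2·signedArea(BDC) = 18 ∩ 2·signedArea(BED) = -36]
2. B_y = 1  [2·signedArea(BDC) = 18 ∩ 2·signedArea(BED) = -36]
   → B = (-4, 1)
3. A_x = 6  [line -3·x + 6·y + -9 = 0 ∩ |AF|² = 1193/4]
4. A_y = 9/2  [line -3·x + 6·y + -9 = 0 ∩ |AF|² = 1193/4]
   → A = (6, 9/2)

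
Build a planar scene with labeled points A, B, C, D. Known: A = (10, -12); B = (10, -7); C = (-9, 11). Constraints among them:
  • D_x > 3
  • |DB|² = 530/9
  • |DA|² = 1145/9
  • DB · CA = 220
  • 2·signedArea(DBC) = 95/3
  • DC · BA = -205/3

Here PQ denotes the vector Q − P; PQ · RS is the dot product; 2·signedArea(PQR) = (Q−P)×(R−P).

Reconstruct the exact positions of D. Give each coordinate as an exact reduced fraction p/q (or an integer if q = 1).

1. D_x = 11/3  [DB · CA = 220 ∩ 2·signedArea(DBC) = 95/3]
2. D_y = -8/3  [DB · CA = 220 ∩ 2·signedArea(DBC) = 95/3]
   → D = (11/3, -8/3)

D = (11/3, -8/3)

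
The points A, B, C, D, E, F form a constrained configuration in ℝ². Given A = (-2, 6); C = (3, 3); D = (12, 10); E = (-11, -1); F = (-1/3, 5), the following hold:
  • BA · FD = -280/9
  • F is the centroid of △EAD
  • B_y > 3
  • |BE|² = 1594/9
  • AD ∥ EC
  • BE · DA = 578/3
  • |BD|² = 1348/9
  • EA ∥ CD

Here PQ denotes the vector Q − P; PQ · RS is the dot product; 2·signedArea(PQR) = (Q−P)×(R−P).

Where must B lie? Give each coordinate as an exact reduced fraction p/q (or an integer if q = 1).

1. B_x = 4/3  [BE · DA = 578/3 ∩ BA · FD = -280/9]
2. B_y = 4  [BE · DA = 578/3 ∩ BA · FD = -280/9]
   → B = (4/3, 4)

B = (4/3, 4)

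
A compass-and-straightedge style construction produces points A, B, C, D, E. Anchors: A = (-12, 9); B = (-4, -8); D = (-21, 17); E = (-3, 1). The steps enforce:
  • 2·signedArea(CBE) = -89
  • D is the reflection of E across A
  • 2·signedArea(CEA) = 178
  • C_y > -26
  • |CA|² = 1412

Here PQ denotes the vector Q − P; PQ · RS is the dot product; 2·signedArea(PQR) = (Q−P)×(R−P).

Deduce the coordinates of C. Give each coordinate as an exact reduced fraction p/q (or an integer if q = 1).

C = (4, -25)

1. C_x = 4  [2·signedArea(CEA) = 178 ∩ 2·signedArea(CBE) = -89]
2. C_y = -25  [2·signedArea(CEA) = 178 ∩ 2·signedArea(CBE) = -89]
   → C = (4, -25)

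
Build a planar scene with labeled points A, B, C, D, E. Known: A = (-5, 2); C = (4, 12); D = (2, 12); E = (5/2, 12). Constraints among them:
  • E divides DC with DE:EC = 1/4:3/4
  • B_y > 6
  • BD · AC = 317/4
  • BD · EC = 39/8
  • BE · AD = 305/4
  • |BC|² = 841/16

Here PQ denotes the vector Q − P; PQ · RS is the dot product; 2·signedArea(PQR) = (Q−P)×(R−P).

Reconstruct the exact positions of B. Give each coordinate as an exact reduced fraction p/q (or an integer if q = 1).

B = (-5/4, 7)

1. B_x = -5/4  [BD · EC = 39/8 ∩ BD · AC = 317/4]
2. B_y = 7  [BD · EC = 39/8 ∩ BD · AC = 317/4]
   → B = (-5/4, 7)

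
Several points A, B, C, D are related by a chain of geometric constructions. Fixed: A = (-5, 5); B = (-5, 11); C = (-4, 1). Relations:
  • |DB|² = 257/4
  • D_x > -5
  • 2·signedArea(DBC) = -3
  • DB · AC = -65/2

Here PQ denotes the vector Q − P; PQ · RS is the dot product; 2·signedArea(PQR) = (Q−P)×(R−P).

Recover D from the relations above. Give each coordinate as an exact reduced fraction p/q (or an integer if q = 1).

D = (-9/2, 3)

1. D_x = -9/2  [DB · AC = -65/2 ∩ 2·signedArea(DBC) = -3]
2. D_y = 3  [DB · AC = -65/2 ∩ 2·signedArea(DBC) = -3]
   → D = (-9/2, 3)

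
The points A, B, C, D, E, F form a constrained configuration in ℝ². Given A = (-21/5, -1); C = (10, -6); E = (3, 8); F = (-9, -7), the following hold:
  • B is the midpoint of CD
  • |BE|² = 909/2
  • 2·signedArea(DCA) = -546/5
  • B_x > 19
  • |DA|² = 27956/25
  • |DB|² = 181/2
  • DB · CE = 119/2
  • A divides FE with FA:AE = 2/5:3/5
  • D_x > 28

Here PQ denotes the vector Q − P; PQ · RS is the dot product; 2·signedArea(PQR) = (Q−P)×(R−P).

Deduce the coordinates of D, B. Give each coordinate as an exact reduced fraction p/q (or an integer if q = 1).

1. D_x = 29  [line -5·x + -71/5·y + 74 = 0 ∩ |DA|² = 27956/25]
2. D_y = -5  [line -5·x + -71/5·y + 74 = 0 ∩ |DA|² = 27956/25]
   → D = (29, -5)
3. B_x = 39/2  [B is the midpoint of CD]
4. B_y = -11/2  [B is the midpoint of CD]
   → B = (39/2, -11/2)

B = (39/2, -11/2)
D = (29, -5)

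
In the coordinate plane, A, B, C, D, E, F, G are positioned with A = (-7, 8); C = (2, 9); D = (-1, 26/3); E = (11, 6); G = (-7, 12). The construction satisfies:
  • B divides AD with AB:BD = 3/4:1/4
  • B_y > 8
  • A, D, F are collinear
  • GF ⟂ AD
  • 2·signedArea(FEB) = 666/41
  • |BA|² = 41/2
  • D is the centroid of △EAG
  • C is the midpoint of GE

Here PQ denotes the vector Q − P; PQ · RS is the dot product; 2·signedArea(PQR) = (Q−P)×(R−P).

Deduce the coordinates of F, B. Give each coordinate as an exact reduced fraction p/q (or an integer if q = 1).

B = (-5/2, 17/2)
F = (-269/41, 330/41)

1. F_x = -269/41  [A, D, F are collinear ∩ GF ⟂ AD]
2. F_y = 330/41  [A, D, F are collinear ∩ GF ⟂ AD]
   → F = (-269/41, 330/41)
3. B_x = -5/2  [B divides AD with AB:BD = 3/4:1/4]
4. B_y = 17/2  [B divides AD with AB:BD = 3/4:1/4]
   → B = (-5/2, 17/2)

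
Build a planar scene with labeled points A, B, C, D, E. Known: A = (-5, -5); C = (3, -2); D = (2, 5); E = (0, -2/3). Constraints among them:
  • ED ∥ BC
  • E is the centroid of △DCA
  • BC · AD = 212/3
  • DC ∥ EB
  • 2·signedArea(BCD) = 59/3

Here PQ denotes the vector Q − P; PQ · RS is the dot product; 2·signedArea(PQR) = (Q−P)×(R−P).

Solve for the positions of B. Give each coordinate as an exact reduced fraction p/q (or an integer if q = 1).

B = (1, -23/3)

1. B_x = 1  [ED ∥ BC ∩ DC ∥ EB]
2. B_y = -23/3  [ED ∥ BC ∩ DC ∥ EB]
   → B = (1, -23/3)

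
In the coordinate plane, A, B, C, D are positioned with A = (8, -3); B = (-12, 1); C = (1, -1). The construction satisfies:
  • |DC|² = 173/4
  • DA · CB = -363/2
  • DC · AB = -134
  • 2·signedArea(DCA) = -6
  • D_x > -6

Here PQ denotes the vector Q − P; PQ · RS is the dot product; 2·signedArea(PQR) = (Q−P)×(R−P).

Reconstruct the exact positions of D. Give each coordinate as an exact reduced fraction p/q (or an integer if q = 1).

1. D_x = -11/2  [2·signedArea(DCA) = -6 ∩ DC · AB = -134]
2. D_y = 0  [2·signedArea(DCA) = -6 ∩ DC · AB = -134]
   → D = (-11/2, 0)

D = (-11/2, 0)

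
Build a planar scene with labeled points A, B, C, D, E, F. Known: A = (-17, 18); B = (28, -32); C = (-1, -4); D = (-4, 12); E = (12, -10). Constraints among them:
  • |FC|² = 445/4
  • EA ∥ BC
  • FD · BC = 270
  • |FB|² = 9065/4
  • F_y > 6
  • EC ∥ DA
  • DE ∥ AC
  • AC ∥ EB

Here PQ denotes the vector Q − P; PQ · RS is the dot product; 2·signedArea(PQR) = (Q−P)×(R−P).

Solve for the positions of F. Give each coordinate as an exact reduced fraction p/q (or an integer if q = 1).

1. F_x = 0  [line 29·x + -28·y + 182 = 0 ∩ |FC|² = 445/4]
2. F_y = 13/2  [line 29·x + -28·y + 182 = 0 ∩ |FC|² = 445/4]
   → F = (0, 13/2)

F = (0, 13/2)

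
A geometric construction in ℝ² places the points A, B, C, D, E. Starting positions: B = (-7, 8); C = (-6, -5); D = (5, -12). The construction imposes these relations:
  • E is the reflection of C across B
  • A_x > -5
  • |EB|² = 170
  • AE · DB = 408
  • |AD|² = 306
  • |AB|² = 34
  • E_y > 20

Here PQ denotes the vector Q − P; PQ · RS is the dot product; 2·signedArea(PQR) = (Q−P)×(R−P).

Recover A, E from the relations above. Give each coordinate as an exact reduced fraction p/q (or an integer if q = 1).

A = (-4, 3)
E = (-8, 21)

1. E_x = -8  [E is the reflection of C across B]
2. E_y = 21  [E is the reflection of C across B]
   → E = (-8, 21)
3. A_x = -4  [line 12·x + -20·y + 108 = 0 ∩ |AB|² = 34]
4. A_y = 3  [line 12·x + -20·y + 108 = 0 ∩ |AB|² = 34]
   → A = (-4, 3)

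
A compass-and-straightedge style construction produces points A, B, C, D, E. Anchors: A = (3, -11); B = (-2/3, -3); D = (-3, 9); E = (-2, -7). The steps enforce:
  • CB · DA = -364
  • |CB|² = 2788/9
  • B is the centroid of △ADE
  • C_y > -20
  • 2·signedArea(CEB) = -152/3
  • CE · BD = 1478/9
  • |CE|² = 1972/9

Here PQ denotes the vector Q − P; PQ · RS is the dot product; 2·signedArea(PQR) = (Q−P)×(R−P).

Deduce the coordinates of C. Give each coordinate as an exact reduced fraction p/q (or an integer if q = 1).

C = (20/3, -19)

1. C_x = 20/3  [CB · DA = -364 ∩ CE · BD = 1478/9]
2. C_y = -19  [CB · DA = -364 ∩ CE · BD = 1478/9]
   → C = (20/3, -19)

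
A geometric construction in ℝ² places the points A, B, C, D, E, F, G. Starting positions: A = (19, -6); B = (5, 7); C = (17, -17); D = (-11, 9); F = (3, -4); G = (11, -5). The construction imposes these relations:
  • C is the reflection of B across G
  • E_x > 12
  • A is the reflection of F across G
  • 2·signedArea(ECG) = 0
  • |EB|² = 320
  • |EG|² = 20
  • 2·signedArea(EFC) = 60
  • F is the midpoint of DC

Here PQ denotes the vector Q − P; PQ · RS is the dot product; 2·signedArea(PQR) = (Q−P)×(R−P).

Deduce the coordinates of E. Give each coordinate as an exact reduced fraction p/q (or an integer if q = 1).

E = (13, -9)

1. E_x = 13  [2·signedArea(ECG) = 0 ∩ 2·signedArea(EFC) = 60]
2. E_y = -9  [2·signedArea(ECG) = 0 ∩ 2·signedArea(EFC) = 60]
   → E = (13, -9)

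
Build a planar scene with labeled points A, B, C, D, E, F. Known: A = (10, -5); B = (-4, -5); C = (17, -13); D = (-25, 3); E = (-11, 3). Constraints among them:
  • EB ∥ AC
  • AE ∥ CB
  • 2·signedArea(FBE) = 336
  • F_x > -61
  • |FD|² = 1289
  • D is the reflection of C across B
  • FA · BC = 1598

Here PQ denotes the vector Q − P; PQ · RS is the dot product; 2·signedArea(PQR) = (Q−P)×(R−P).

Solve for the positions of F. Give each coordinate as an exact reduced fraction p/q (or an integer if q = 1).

F = (-60, 11)

1. F_x = -60  [2·signedArea(FBE) = 336 ∩ FA · BC = 1598]
2. F_y = 11  [2·signedArea(FBE) = 336 ∩ FA · BC = 1598]
   → F = (-60, 11)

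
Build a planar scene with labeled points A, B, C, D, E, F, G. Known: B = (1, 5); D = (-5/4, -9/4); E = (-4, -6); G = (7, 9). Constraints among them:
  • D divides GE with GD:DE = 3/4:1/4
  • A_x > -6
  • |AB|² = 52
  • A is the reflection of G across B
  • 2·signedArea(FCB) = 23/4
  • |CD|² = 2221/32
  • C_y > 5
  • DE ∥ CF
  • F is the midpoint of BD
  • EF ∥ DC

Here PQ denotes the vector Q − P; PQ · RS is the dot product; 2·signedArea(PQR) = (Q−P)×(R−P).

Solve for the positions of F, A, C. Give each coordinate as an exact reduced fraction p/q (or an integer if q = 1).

A = (-5, 1)
C = (21/8, 41/8)
F = (-1/8, 11/8)

1. F_x = -1/8  [F is the midpoint of BD]
2. F_y = 11/8  [F is the midpoint of BD]
   → F = (-1/8, 11/8)
3. A_x = -5  [A is the reflection of G across B]
4. A_y = 1  [A is the reflection of G across B]
   → A = (-5, 1)
5. C_x = 21/8  [DE ∥ CF ∩ EF ∥ DC]
6. C_y = 41/8  [DE ∥ CF ∩ EF ∥ DC]
   → C = (21/8, 41/8)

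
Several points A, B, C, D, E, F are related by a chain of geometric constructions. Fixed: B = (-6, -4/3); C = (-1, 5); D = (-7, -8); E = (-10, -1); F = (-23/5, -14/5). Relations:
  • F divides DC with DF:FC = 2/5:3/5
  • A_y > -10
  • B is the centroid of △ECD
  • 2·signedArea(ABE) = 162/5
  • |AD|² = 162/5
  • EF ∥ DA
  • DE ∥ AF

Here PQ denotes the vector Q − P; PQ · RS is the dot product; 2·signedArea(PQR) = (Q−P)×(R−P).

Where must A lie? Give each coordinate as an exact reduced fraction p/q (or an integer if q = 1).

A = (-8/5, -49/5)

1. A_x = -8/5  [DE ∥ AF ∩ EF ∥ DA]
2. A_y = -49/5  [DE ∥ AF ∩ EF ∥ DA]
   → A = (-8/5, -49/5)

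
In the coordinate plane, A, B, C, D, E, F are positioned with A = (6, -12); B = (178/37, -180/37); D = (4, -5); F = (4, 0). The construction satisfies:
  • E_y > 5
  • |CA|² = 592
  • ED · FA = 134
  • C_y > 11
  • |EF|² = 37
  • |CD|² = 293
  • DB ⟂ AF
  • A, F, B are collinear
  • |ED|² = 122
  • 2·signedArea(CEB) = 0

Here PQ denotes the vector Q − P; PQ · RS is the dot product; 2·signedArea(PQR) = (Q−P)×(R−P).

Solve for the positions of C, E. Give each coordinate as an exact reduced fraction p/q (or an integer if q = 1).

1. E_x = 3  [line -2·x + 12·y + -66 = 0 ∩ |EF|² = 37]
2. E_y = 6  [line -2·x + 12·y + -66 = 0 ∩ |EF|² = 37]
   → E = (3, 6)
3. C_x = 2  [line 402/37·x + 67/37·y + -1608/37 = 0 ∩ |CA|² = 592]
4. C_y = 12  [line 402/37·x + 67/37·y + -1608/37 = 0 ∩ |CA|² = 592]
   → C = (2, 12)

C = (2, 12)
E = (3, 6)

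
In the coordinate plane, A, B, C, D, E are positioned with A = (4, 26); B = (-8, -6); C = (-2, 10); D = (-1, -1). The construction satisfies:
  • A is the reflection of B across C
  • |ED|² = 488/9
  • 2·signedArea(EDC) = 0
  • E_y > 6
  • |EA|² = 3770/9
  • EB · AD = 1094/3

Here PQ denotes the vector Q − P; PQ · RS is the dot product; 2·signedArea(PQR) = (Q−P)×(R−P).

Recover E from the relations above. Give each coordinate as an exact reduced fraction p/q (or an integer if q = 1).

E = (-5/3, 19/3)

1. E_x = -5/3  [2·signedArea(EDC) = 0 ∩ EB · AD = 1094/3]
2. E_y = 19/3  [2·signedArea(EDC) = 0 ∩ EB · AD = 1094/3]
   → E = (-5/3, 19/3)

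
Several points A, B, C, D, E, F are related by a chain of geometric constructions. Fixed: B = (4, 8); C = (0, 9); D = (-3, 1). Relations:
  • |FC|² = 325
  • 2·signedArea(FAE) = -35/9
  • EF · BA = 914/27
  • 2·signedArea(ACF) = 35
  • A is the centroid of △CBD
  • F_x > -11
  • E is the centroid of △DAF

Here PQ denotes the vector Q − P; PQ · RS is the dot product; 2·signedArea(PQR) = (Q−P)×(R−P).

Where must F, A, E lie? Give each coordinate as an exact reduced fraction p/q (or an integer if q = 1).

A = (1/3, 6)
E = (-38/9, 1/3)
F = (-10, -6)

1. A_x = 1/3  [A is the centroid of △CBD]
2. A_y = 6  [A is the centroid of △CBD]
   → A = (1/3, 6)
3. F_x = -10  [line -3·x + -1/3·y + -32 = 0 ∩ |FC|² = 325]
4. F_y = -6  [line -3·x + -1/3·y + -32 = 0 ∩ |FC|² = 325]
   → F = (-10, -6)
5. E_x = -38/9  [2·signedArea(FAE) = -35/9 ∩ E is the centroid of △DAF]
6. E_y = 1/3  [2·signedArea(FAE) = -35/9 ∩ E is the centroid of △DAF]
   → E = (-38/9, 1/3)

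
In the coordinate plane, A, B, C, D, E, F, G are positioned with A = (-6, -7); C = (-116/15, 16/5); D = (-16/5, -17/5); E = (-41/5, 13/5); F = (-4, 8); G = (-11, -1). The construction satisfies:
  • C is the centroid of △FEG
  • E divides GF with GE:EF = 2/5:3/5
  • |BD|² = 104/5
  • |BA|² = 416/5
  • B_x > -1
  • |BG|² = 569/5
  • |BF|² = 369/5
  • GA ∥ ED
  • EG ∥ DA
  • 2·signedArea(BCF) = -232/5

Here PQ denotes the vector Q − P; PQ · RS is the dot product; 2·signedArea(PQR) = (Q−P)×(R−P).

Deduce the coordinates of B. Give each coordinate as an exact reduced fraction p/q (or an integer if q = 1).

B = (-2/5, 1/5)

1. B_x = -2/5  [line -24/5·x + 56/15·y + -8/3 = 0 ∩ |BA|² = 416/5]
2. B_y = 1/5  [line -24/5·x + 56/15·y + -8/3 = 0 ∩ |BA|² = 416/5]
   → B = (-2/5, 1/5)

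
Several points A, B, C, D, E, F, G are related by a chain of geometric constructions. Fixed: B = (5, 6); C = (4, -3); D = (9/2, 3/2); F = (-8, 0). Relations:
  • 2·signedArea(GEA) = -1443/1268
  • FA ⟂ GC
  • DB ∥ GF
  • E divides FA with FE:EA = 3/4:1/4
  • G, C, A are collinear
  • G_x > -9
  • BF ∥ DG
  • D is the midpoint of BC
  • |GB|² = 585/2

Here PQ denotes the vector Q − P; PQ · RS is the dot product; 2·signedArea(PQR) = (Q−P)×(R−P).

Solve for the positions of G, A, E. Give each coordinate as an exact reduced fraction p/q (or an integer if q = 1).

A = (-4739/634, -2775/634)
E = (-19289/2536, -8325/2536)
G = (-17/2, -9/2)

1. G_x = -17/2  [DB ∥ GF ∩ BF ∥ DG]
2. G_y = -9/2  [DB ∥ GF ∩ BF ∥ DG]
   → G = (-17/2, -9/2)
3. A_x = -4739/634  [G, C, A are collinear ∩ FA ⟂ GC]
4. A_y = -2775/634  [G, C, A are collinear ∩ FA ⟂ GC]
   → A = (-4739/634, -2775/634)
5. E_x = -19289/2536  [E divides FA with FE:EA = 3/4:1/4]
6. E_y = -8325/2536  [E divides FA with FE:EA = 3/4:1/4]
   → E = (-19289/2536, -8325/2536)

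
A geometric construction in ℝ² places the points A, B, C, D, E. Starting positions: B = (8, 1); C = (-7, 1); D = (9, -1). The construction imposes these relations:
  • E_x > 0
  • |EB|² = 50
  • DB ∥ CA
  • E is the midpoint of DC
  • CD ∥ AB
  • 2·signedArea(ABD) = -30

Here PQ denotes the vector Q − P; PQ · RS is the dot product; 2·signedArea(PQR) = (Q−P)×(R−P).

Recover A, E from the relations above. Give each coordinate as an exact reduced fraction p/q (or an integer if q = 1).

1. A_x = -8  [CD ∥ AB ∩ DB ∥ CA]
2. A_y = 3  [CD ∥ AB ∩ DB ∥ CA]
   → A = (-8, 3)
3. E_x = 1  [E is the midpoint of DC]
4. E_y = 0  [E is the midpoint of DC]
   → E = (1, 0)

A = (-8, 3)
E = (1, 0)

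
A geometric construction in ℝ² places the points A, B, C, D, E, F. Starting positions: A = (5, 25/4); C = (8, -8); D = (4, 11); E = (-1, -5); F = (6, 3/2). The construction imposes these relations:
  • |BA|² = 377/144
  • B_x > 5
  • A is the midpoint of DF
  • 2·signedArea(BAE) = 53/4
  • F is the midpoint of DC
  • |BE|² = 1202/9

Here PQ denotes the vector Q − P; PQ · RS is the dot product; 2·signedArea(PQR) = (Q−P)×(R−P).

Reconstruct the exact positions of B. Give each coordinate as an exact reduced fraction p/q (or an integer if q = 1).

B = (16/3, 14/3)

1. B_x = 16/3  [line 45/4·x + -6·y + -32 = 0 ∩ |BE|² = 1202/9]
2. B_y = 14/3  [line 45/4·x + -6·y + -32 = 0 ∩ |BE|² = 1202/9]
   → B = (16/3, 14/3)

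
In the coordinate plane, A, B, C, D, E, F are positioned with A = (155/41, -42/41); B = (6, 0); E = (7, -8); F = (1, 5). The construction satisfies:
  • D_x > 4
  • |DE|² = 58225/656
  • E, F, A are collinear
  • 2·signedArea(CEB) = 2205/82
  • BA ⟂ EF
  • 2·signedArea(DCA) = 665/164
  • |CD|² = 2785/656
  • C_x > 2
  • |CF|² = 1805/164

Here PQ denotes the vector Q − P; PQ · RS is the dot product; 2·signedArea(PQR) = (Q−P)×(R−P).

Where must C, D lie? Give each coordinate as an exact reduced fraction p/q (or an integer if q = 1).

C = (98/41, 163/82)
D = (172/41, 163/164)

1. C_x = 98/41  [line -8·x + -1·y + 1731/82 = 0 ∩ |CF|² = 1805/164]
2. C_y = 163/82  [line -8·x + -1·y + 1731/82 = 0 ∩ |CF|² = 1805/164]
   → C = (98/41, 163/82)
3. D_x = 172/41  [line 247/82·x + 57/41·y + -2299/164 = 0 ∩ |CD|² = 2785/656]
4. D_y = 163/164  [line 247/82·x + 57/41·y + -2299/164 = 0 ∩ |CD|² = 2785/656]
   → D = (172/41, 163/164)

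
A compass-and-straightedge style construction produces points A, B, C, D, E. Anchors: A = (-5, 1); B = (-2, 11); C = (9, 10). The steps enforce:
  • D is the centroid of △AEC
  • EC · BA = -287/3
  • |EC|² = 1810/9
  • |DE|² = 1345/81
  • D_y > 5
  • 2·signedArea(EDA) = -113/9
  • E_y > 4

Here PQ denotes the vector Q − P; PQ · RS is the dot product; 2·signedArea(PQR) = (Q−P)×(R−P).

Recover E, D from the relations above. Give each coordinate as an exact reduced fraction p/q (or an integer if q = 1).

1. E_x = -4  [line 3·x + 10·y + -94/3 = 0 ∩ |EC|² = 1810/9]
2. E_y = 13/3  [line 3·x + 10·y + -94/3 = 0 ∩ |EC|² = 1810/9]
   → E = (-4, 13/3)
3. D_x = 0  [2·signedArea(EDA) = -113/9 ∩ D is the centroid of △AEC]
4. D_y = 46/9  [2·signedArea(EDA) = -113/9 ∩ D is the centroid of △AEC]
   → D = (0, 46/9)

D = (0, 46/9)
E = (-4, 13/3)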